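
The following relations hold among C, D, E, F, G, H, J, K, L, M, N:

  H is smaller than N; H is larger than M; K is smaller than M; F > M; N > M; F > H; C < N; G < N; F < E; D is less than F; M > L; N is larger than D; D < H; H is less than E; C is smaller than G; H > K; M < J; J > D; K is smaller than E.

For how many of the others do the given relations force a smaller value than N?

From N the given relations immediately reach D, M, H, C, G.
From those, K, L — 7 in total.
Nothing else is reachable below N; 7 in all.

7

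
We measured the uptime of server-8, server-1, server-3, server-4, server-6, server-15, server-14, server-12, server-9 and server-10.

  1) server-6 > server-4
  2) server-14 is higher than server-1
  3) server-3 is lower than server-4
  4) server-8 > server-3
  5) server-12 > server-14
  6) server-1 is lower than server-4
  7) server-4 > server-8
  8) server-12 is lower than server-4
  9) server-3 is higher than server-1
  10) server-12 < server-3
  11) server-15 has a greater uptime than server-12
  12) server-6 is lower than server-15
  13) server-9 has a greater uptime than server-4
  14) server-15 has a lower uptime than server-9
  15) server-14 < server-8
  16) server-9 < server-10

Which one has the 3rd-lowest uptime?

Piecing the relations together gives one ordering: server-1 < server-14 < server-12 < server-3 < server-8 < server-4 < server-6 < server-15 < server-9 < server-10.
The 3rd smallest is server-12.

server-12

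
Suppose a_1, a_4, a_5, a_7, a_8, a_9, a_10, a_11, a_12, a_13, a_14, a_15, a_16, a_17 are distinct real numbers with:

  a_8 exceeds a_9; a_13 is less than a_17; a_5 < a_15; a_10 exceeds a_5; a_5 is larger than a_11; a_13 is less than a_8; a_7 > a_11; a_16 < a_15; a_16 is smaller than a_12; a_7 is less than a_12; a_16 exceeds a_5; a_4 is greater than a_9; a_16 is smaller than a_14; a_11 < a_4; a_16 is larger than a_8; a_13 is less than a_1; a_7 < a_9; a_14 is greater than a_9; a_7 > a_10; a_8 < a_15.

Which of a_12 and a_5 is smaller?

a_5

a_5 < a_10 < a_7 < a_9 < a_8 < a_16 < a_12, by transitivity through a_10, a_7, a_9, a_8, a_16.
So a_5 < a_12; a_5 is the smaller of the two.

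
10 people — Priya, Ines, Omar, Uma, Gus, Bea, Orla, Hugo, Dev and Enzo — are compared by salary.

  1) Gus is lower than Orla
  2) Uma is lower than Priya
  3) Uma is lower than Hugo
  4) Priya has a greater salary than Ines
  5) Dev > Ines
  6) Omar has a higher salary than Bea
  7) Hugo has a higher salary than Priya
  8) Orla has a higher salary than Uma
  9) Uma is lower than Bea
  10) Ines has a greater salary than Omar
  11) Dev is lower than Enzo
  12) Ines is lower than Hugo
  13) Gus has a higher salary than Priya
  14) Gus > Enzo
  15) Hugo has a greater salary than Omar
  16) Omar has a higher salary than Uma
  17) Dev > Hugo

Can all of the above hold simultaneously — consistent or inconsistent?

consistent

Every relation is compatible with Uma < Bea < Omar < Ines < Priya < Hugo < Dev < Enzo < Gus < Orla; the set is consistent.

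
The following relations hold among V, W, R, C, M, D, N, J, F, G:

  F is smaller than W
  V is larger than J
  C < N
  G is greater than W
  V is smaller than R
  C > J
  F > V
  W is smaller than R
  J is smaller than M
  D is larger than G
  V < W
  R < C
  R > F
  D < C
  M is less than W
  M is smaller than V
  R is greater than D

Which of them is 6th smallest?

G

Chaining the given pairs: J < M < V < F < W < G < D < R < C < N.
Counting 6 from the smallest end gives G.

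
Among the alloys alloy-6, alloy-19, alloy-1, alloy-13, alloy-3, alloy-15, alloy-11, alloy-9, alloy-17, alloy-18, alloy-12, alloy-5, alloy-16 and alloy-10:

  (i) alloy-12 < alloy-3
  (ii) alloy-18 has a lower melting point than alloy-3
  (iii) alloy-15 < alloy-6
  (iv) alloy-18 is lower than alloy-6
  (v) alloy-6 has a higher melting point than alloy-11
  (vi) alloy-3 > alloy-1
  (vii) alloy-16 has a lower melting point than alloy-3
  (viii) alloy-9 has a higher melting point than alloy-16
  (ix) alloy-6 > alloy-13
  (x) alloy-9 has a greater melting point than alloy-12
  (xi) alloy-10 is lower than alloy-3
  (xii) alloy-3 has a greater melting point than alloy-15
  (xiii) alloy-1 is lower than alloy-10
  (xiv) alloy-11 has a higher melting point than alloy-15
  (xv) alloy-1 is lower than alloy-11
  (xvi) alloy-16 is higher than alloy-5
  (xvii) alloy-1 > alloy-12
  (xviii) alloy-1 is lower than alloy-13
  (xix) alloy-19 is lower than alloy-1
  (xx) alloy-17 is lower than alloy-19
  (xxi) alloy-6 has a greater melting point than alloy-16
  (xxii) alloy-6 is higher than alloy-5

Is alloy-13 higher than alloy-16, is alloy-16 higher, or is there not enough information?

undetermined

Following every chain through alloy-16: above alloy-16 we get alloy-9, alloy-6, alloy-3; below alloy-16 we get alloy-5.
alloy-13 is not reached, and no chain runs the other way from alloy-13 to alloy-16.
So the given relations leave the order of alloy-16 and alloy-13 undetermined.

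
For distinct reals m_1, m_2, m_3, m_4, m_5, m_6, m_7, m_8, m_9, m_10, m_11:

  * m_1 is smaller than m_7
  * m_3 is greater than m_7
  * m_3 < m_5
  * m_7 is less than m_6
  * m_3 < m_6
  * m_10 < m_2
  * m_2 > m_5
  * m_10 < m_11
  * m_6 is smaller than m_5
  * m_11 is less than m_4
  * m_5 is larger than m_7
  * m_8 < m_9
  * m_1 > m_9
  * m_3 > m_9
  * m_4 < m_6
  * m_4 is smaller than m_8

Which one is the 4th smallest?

Chaining the given pairs: m_10 < m_11 < m_4 < m_8 < m_9 < m_1 < m_7 < m_3 < m_6 < m_5 < m_2.
The 4th smallest is m_8.

m_8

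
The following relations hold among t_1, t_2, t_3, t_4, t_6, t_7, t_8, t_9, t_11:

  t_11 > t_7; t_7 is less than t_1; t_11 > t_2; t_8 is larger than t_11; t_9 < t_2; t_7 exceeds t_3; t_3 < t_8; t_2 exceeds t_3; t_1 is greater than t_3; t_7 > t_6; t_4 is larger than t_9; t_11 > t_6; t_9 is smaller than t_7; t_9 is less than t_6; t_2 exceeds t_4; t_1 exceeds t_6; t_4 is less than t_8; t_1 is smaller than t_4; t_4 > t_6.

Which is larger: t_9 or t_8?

Chaining the given relations: t_9 < t_6 < t_7 < t_1 < t_4 < t_2 < t_11 < t_8.
So t_9 < t_8; t_8 is the larger of the two.

t_8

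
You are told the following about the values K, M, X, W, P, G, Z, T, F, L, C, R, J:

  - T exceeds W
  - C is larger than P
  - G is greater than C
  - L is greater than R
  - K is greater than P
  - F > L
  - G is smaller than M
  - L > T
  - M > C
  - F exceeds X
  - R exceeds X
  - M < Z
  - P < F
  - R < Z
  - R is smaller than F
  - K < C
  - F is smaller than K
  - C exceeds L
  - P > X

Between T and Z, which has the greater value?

Z

The relevant relations are T < L; L < F; F < K; K < C; C < G; G < M; M < Z.
Together: T < L < F < K < C < G < M < Z.
So T < Z; Z is the larger of the two.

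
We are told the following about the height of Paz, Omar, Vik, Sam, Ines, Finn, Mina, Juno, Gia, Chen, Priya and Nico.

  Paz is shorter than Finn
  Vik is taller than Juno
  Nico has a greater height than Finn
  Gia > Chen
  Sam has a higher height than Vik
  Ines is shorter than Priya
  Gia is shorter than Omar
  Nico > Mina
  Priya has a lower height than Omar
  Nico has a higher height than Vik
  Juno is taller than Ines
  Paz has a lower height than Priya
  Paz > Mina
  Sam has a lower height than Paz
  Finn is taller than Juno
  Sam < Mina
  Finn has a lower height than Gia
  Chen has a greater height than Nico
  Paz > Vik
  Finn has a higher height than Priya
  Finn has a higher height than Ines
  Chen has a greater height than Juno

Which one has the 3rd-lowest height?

Chaining the given pairs: Ines < Juno < Vik < Sam < Mina < Paz < Priya < Finn < Nico < Chen < Gia < Omar.
The 3rd smallest is Vik.

Vik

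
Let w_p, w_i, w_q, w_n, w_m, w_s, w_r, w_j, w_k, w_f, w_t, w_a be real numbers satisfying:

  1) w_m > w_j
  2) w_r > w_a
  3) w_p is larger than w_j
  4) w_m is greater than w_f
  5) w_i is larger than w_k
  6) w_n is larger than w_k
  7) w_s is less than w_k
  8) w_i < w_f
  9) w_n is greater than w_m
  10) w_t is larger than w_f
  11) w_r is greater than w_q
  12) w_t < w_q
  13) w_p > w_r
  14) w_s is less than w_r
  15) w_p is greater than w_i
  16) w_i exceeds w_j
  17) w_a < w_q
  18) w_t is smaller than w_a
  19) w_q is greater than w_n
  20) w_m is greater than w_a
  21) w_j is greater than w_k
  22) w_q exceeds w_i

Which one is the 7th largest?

w_t

Chaining the given pairs: w_s < w_k < w_j < w_i < w_f < w_t < w_a < w_m < w_n < w_q < w_r < w_p.
Counting 7 from the largest end gives w_t.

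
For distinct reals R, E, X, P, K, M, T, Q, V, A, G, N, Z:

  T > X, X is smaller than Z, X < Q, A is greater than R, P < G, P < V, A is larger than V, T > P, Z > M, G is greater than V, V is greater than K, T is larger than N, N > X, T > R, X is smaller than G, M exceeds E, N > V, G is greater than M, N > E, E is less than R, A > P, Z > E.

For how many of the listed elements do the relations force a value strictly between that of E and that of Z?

Chaining upward from E reaches: M, N, R, T, A, G.
Chaining downward from Z reaches: X, M.
Strictly between E and Z are those in both lists: M — 1 element.

1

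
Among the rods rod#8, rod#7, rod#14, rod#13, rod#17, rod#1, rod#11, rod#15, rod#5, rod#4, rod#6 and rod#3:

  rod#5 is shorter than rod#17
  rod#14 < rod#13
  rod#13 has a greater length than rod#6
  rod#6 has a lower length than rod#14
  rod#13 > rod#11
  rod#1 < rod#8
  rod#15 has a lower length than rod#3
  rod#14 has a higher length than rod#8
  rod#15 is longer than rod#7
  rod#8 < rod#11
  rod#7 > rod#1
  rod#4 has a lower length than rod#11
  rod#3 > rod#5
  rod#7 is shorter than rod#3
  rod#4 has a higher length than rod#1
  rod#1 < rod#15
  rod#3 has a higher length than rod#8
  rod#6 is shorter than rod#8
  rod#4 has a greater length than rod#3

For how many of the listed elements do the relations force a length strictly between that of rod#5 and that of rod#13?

Chaining upward from rod#5 reaches: rod#3, rod#4, rod#11, rod#17.
Chaining downward from rod#13 reaches: rod#1, rod#6, rod#8, rod#7, rod#15, rod#14, rod#3, rod#4, rod#11.
Strictly between rod#5 and rod#13 are those in both lists: rod#3, rod#4, rod#11 — 3 elements.

3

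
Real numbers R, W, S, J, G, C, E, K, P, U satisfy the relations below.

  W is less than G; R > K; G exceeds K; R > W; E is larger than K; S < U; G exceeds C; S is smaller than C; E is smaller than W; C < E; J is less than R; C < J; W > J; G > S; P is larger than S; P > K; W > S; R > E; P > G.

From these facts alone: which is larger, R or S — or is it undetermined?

R

Following the relations from S: S < C < E < W < R.
So R is larger.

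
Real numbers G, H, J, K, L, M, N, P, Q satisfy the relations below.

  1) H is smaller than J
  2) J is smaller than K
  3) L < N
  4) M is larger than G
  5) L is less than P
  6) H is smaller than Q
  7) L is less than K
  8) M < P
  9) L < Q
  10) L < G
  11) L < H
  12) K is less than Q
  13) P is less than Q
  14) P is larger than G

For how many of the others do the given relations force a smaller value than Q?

7

The elements the relations force below Q are L, G, M, H, J, K, P — no chain reaches any other.
That is 7.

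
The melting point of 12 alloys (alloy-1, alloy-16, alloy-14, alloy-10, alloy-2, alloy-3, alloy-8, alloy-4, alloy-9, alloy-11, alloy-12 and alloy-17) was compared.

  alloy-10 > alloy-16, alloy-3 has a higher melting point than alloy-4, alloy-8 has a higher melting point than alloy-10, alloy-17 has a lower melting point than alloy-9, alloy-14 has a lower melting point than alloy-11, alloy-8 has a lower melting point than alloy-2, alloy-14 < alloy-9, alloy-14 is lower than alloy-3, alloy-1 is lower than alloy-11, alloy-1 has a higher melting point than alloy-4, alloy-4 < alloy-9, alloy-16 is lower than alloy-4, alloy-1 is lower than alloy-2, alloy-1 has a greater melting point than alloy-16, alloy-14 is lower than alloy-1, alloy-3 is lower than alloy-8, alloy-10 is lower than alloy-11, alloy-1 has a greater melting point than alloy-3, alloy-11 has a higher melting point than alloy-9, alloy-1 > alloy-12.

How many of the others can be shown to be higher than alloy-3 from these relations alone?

The elements the relations force above alloy-3 are alloy-8, alloy-1, alloy-2, alloy-11 — no chain reaches any other.
That is 4.

4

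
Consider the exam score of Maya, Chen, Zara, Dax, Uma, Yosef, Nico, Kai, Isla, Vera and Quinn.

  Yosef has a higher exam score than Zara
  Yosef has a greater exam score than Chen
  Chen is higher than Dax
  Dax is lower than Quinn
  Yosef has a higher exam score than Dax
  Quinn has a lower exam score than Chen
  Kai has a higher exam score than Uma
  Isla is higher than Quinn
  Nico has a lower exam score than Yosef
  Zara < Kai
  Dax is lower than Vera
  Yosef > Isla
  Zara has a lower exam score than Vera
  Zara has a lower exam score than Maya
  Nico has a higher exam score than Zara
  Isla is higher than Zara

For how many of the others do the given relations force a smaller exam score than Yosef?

The elements the relations force below Yosef are Zara, Nico, Dax, Quinn, Chen, Isla — no chain reaches any other.
That is 6.

6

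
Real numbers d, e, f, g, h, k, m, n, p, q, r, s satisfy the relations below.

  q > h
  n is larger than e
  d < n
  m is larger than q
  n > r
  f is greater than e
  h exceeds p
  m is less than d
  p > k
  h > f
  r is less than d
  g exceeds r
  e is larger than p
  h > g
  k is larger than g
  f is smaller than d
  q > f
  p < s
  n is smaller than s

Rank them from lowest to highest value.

Each adjacent pair is fixed by a given relation: r < g; g < k; k < p; p < e; e < f; f < h; h < q; q < m; m < d; d < n; n < s. Chaining them end to end gives the full order.

r < g < k < p < e < f < h < q < m < d < n < s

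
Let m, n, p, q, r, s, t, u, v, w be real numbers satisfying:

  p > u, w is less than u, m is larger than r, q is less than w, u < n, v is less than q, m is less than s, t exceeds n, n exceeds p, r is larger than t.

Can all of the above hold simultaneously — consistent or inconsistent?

Every relation is compatible with v < q < w < u < p < n < t < r < m < s; the set is consistent.

consistent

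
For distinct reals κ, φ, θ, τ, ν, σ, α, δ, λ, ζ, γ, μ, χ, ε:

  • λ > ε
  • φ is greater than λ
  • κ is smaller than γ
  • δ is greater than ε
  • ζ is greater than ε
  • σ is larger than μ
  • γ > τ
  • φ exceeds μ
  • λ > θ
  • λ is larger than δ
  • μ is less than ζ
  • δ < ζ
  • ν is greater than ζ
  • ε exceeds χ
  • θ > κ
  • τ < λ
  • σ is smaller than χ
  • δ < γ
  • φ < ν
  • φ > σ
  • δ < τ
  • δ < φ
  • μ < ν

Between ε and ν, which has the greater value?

ν

Link the given pairs in sequence: ε < δ; δ < τ; τ < λ; λ < φ; φ < ν.
Chaining these gives ε < δ < τ < λ < φ < ν.
So ε < ν; ν is the larger of the two.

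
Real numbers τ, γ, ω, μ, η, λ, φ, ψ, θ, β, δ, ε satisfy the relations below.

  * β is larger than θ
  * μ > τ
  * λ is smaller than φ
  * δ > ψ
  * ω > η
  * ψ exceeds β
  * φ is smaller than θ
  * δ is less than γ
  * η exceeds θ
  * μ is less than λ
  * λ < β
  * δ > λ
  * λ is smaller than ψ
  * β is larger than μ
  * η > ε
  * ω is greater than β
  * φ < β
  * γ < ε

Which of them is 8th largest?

Piecing the relations together gives one ordering: τ < μ < λ < φ < θ < β < ψ < δ < γ < ε < η < ω.
The 8th largest is θ.

θ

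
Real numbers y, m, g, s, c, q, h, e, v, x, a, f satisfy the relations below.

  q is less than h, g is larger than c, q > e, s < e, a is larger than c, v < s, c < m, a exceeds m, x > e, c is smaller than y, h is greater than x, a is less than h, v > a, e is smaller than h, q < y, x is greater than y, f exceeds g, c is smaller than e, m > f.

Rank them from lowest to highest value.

c < g < f < m < a < v < s < e < q < y < x < h

The consecutive links are each given: c < g; g < f; f < m; m < a; a < v; v < s; s < e; e < q; q < y; y < x; x < h.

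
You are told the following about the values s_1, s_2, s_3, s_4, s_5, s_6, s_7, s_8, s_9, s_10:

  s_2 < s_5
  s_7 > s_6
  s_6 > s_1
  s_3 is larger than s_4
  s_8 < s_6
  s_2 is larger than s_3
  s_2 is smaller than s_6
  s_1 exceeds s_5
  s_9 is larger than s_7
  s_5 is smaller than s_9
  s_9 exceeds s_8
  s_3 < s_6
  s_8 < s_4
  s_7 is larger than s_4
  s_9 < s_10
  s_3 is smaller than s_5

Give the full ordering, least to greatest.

Each adjacent pair is fixed by a given relation: s_8 < s_4; s_4 < s_3; s_3 < s_2; s_2 < s_5; s_5 < s_1; s_1 < s_6; s_6 < s_7; s_7 < s_9; s_9 < s_10. Chaining them end to end gives the full order.

s_8 < s_4 < s_3 < s_2 < s_5 < s_1 < s_6 < s_7 < s_9 < s_10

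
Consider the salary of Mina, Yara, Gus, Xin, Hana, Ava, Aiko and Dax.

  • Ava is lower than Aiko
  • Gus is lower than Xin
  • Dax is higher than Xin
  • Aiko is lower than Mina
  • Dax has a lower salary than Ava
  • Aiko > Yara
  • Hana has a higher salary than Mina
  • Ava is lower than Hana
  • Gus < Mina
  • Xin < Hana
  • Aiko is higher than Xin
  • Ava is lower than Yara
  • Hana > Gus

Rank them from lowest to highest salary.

Gus < Xin < Dax < Ava < Yara < Aiko < Mina < Hana

Nothing is placed below Gus, so it is least; from there Gus < Xin; Xin < Dax; Dax < Ava; Ava < Yara; Yara < Aiko; Aiko < Mina; Mina < Hana, each given directly.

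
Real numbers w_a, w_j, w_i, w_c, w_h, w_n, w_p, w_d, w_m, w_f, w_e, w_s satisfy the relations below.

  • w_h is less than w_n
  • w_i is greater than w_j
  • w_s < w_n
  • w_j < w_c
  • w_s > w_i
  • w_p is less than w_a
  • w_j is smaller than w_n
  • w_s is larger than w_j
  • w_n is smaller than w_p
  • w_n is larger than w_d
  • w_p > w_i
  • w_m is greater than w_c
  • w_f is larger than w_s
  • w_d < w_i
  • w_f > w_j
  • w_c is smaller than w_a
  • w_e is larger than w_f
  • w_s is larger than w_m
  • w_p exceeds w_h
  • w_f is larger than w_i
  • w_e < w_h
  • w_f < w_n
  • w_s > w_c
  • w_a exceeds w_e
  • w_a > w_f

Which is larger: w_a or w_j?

w_a

The relevant relations are w_j < w_c; w_c < w_s; w_s < w_f; w_f < w_e; w_e < w_h; w_h < w_n; w_n < w_p; w_p < w_a.
Together: w_j < w_c < w_s < w_f < w_e < w_h < w_n < w_p < w_a.
So w_j < w_a; w_a is the larger of the two.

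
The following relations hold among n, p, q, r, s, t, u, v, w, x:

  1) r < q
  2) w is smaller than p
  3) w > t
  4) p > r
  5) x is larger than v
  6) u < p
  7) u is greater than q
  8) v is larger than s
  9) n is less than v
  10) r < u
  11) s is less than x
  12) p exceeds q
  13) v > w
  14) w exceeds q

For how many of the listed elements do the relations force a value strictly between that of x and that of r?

3

The relations place r below x. An element lies strictly between them when it is forced above r and also forced below x.
Above r: {q, w, v, u, p}. Below x: {s, n, q, t, w, v}.
Intersection: {q, w, v} — 3.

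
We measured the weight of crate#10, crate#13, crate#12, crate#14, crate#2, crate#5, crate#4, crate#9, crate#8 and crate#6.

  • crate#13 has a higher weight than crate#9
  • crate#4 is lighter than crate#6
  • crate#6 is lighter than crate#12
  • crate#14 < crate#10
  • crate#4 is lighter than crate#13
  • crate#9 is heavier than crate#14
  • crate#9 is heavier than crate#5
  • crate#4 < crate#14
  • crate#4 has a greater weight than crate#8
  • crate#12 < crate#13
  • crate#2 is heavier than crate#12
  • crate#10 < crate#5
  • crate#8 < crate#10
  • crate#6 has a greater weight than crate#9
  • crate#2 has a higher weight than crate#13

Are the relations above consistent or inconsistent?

consistent

Every relation is compatible with crate#8 < crate#4 < crate#14 < crate#10 < crate#5 < crate#9 < crate#6 < crate#12 < crate#13 < crate#2; the set is consistent.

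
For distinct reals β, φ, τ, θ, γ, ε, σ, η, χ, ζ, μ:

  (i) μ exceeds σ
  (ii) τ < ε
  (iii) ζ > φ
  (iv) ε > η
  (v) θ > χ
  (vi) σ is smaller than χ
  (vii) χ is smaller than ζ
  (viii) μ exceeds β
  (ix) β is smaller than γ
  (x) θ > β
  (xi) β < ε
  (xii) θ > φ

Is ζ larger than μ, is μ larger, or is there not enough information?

undetermined

Following every chain through μ: below μ we get β, σ.
ζ is not reached, and no chain runs the other way from ζ to μ.
So the given relations leave the order of μ and ζ undetermined.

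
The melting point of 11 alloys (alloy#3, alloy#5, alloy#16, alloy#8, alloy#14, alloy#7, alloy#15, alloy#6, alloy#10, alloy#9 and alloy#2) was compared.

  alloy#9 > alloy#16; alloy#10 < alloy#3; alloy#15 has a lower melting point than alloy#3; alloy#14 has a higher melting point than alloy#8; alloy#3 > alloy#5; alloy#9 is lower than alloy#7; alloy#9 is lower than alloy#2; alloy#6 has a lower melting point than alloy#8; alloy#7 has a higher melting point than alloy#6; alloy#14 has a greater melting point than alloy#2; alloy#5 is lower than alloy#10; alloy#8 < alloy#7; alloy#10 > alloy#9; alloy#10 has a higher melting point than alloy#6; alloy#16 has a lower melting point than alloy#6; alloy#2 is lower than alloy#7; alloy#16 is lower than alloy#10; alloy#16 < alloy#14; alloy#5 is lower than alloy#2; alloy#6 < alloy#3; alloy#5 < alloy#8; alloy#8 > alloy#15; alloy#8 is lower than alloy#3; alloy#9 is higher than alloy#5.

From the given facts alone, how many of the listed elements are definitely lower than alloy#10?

4

From alloy#10 the given relations immediately reach alloy#16, alloy#5, alloy#9, alloy#6.
Nothing else is reachable below alloy#10; 4 in all.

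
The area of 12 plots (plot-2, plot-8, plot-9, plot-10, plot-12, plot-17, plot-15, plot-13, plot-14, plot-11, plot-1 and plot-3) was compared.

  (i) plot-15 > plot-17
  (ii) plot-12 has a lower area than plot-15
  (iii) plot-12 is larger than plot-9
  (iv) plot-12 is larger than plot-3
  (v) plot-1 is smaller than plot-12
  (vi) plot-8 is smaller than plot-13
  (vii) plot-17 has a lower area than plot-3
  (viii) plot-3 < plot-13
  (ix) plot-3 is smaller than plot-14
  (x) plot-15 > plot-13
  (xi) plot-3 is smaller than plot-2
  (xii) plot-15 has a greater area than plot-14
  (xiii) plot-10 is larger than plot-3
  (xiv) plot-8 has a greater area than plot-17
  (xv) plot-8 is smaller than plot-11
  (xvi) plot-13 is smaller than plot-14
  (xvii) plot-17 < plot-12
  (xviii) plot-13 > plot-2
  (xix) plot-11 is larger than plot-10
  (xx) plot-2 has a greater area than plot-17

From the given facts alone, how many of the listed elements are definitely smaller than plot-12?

4

From plot-12 the given relations immediately reach plot-17, plot-1, plot-3, plot-9.
Nothing else is reachable below plot-12; 4 in all.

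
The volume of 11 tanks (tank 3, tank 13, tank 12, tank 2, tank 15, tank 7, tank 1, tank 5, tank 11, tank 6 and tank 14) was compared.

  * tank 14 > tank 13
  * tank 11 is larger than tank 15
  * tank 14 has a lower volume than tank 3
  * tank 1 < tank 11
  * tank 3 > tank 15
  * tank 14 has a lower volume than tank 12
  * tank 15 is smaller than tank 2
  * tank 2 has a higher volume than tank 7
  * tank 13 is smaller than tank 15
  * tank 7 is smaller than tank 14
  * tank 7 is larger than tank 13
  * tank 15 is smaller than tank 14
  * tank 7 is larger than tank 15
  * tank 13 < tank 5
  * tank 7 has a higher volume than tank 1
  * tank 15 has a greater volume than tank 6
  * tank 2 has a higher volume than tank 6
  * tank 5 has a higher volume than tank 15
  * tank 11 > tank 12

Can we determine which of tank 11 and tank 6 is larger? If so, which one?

The relevant relations are tank 6 < tank 15; tank 15 < tank 7; tank 7 < tank 14; tank 14 < tank 12; tank 12 < tank 11.
Chaining these gives tank 6 < tank 15 < tank 7 < tank 14 < tank 12 < tank 11.
So tank 11 is larger.

tank 11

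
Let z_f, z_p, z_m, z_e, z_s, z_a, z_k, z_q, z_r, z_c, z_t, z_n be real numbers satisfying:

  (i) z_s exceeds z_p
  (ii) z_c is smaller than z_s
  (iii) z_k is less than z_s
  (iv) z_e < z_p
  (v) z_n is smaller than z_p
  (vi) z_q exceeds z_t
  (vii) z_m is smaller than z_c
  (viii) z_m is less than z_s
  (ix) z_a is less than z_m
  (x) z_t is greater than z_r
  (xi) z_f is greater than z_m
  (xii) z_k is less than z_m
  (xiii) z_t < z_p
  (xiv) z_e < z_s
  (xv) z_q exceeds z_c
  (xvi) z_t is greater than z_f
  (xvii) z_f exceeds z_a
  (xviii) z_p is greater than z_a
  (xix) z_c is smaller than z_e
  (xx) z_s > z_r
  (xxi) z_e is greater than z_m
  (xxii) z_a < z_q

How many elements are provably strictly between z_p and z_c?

1

Chaining upward from z_c reaches: z_q, z_e, z_s.
Chaining downward from z_p reaches: z_k, z_a, z_n, z_r, z_m, z_f, z_t, z_e.
Strictly between z_c and z_p are those in both lists: z_e — 1 element.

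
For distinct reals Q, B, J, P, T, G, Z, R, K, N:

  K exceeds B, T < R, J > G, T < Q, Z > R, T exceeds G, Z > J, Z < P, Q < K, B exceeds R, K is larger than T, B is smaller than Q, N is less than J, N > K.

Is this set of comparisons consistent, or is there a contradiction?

consistent

The single ordering G < T < R < B < Q < K < N < J < Z < P satisfies every listed relation, so no contradiction arises.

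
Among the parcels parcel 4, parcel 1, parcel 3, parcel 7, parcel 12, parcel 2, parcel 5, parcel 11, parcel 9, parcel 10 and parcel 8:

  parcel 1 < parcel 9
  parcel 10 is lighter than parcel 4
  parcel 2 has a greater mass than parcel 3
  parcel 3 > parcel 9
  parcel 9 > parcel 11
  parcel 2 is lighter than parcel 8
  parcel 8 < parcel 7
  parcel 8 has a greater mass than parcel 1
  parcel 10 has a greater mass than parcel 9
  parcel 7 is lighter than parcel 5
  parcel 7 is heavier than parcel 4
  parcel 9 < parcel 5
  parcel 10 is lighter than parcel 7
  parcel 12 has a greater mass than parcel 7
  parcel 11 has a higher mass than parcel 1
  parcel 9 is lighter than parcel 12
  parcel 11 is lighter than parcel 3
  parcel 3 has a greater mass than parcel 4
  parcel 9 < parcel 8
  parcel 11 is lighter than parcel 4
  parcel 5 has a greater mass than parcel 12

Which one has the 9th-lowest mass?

parcel 7

The consecutive relations fix a unique order: parcel 1 < parcel 11 < parcel 9 < parcel 10 < parcel 4 < parcel 3 < parcel 2 < parcel 8 < parcel 7 < parcel 12 < parcel 5.
Counting 9 from the smallest end gives parcel 7.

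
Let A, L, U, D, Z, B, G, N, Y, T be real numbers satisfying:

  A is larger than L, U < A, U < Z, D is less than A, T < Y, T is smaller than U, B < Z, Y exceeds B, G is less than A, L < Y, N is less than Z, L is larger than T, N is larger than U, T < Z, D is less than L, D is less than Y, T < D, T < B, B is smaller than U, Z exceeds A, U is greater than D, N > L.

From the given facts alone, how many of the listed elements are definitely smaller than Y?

From Y the given relations immediately reach T, D, L, B.
Nothing else is reachable below Y; 4 in all.

4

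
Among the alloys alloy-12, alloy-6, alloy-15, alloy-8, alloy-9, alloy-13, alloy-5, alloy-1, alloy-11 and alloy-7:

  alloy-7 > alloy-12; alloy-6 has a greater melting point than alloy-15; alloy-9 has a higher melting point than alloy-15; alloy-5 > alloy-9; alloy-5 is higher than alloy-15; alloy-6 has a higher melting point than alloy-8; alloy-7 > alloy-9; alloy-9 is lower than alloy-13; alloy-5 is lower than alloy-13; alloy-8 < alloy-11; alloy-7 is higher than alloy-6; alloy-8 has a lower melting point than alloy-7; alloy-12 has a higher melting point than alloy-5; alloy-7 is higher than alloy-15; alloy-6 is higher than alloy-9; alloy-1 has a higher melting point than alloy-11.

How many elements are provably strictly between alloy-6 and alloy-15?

Chaining upward from alloy-15 reaches: alloy-9, alloy-5, alloy-13, alloy-12, alloy-7.
Chaining downward from alloy-6 reaches: alloy-8, alloy-9.
Strictly between alloy-15 and alloy-6 are those in both lists: alloy-9 — 1 element.

1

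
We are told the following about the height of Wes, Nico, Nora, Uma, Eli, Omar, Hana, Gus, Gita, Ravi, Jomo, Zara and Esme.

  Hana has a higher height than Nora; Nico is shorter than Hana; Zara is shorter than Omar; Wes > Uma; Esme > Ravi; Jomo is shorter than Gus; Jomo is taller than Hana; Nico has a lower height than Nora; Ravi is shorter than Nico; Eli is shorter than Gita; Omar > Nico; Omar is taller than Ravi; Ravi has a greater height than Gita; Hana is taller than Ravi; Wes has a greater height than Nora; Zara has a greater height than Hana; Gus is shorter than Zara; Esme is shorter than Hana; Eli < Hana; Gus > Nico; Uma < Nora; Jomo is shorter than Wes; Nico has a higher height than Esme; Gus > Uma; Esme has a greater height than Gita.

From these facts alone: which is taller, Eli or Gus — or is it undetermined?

Eli < Gita < Ravi < Esme < Nico < Nora < Hana < Jomo < Gus, by transitivity through Gita, Ravi, Esme, Nico, Nora, Hana, Jomo.
So Gus is taller.

Gus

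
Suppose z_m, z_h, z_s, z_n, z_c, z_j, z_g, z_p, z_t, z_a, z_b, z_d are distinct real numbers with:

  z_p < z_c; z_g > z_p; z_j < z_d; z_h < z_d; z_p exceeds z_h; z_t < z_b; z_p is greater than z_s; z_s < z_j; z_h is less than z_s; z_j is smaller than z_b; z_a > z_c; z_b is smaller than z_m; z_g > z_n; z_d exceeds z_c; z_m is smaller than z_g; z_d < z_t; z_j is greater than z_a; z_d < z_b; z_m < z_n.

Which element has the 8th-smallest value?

Piecing the relations together gives one ordering: z_h < z_s < z_p < z_c < z_a < z_j < z_d < z_t < z_b < z_m < z_n < z_g.
The 8th smallest is z_t.

z_t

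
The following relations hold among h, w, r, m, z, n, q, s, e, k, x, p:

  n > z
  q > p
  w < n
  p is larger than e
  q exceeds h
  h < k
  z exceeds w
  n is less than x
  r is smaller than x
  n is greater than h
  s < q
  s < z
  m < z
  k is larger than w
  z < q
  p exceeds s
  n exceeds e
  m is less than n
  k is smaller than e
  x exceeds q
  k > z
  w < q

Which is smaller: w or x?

w

w < z and z < k give w < k.
Then k < e extends the chain to e.
Then e < p extends the chain to p.
With p < q: w < z < k < e < p < q.
With q < x: w < z < k < e < p < q < x.
So w < x; w is the smaller of the two.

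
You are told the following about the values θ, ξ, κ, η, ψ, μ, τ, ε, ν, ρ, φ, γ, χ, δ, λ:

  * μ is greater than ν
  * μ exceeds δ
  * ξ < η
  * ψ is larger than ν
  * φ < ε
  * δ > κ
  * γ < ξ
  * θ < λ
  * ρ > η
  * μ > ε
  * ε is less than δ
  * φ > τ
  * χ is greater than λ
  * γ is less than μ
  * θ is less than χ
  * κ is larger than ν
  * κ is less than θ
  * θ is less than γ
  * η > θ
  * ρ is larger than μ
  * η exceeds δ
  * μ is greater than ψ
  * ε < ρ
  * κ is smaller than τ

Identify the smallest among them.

κ is not least since ν < κ; θ is not least since κ < θ; τ is not least since κ < τ; γ is not least since θ < γ; λ is not least since θ < λ; ψ is not least since ν < ψ; φ is not least since τ < φ; ε is not least since φ < ε; ξ is not least since γ < ξ; δ is not least since ε < δ; η is not least since ξ < η; χ is not least since λ < χ; μ is not least since ν < μ; ρ is not least since η < ρ.
Only ν has nothing below it, so ν is the smallest.

ν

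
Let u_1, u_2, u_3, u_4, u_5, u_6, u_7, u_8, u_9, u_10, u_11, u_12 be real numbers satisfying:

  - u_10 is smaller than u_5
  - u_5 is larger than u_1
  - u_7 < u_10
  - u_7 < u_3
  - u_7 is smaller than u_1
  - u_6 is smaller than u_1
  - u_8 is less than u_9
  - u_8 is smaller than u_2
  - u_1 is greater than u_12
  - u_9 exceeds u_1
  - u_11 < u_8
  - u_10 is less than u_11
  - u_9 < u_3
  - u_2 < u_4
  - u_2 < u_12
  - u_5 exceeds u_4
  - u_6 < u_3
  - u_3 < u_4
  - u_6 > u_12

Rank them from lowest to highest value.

u_7 < u_10 < u_11 < u_8 < u_2 < u_12 < u_6 < u_1 < u_9 < u_3 < u_4 < u_5

The consecutive links are each given: u_7 < u_10; u_10 < u_11; u_11 < u_8; u_8 < u_2; u_2 < u_12; u_12 < u_6; u_6 < u_1; u_1 < u_9; u_9 < u_3; u_3 < u_4; u_4 < u_5.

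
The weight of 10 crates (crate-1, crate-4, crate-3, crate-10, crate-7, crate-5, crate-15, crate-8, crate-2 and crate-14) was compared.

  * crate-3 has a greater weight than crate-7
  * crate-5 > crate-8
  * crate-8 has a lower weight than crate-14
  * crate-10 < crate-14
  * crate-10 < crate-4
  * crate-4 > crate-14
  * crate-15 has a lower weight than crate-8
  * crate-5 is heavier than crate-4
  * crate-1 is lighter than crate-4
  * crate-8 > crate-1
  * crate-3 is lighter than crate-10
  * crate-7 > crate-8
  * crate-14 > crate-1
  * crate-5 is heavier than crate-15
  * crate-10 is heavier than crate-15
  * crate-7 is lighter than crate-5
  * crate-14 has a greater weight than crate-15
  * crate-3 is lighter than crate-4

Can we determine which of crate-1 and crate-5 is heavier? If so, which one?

crate-5

crate-1 < crate-8 and crate-8 < crate-7 give crate-1 < crate-7.
With crate-7 < crate-3: crate-1 < crate-8 < crate-7 < crate-3.
With crate-3 < crate-10: crate-1 < crate-8 < crate-7 < crate-3 < crate-10.
With crate-10 < crate-14: crate-1 < crate-8 < crate-7 < crate-3 < crate-10 < crate-14.
Then crate-14 < crate-4 extends the chain to crate-4.
Then crate-4 < crate-5 extends the chain to crate-5.
So crate-5 is heavier.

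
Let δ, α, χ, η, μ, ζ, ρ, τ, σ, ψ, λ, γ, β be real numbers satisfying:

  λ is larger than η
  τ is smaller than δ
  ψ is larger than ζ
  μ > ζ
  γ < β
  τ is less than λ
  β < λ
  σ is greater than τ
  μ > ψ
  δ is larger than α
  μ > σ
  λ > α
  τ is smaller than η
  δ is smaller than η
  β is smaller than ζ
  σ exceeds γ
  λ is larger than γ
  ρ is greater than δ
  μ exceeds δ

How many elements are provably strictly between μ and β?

The relations place β below μ. An element lies strictly between them when it is forced above β and also forced below μ.
Above β: {ζ, ψ, λ}. Below μ: {γ, τ, σ, α, δ, ζ, ψ}.
Intersection: {ζ, ψ} — 2.

2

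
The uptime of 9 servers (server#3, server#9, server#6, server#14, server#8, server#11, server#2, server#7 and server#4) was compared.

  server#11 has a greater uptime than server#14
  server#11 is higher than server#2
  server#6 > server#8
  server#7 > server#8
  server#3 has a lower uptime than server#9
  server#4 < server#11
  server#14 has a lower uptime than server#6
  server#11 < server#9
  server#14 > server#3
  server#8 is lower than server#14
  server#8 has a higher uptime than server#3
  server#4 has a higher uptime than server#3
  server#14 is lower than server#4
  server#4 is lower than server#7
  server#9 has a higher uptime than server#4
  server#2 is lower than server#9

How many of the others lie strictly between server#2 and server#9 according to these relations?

1

Chaining upward from server#2 reaches: server#11.
Chaining downward from server#9 reaches: server#3, server#8, server#14, server#4, server#11.
Strictly between server#2 and server#9 are those in both lists: server#11 — 1 element.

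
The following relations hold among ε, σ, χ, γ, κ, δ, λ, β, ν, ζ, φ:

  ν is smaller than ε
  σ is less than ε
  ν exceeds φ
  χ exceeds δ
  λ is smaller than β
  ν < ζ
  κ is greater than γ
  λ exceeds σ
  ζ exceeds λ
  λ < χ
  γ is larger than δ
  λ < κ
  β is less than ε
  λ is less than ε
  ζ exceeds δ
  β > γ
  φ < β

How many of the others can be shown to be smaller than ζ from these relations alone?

5

From ζ the given relations immediately reach δ, λ, ν.
From those, φ, σ — 5 in total.
No other element is forced below ζ by the given relations, so the count is 5.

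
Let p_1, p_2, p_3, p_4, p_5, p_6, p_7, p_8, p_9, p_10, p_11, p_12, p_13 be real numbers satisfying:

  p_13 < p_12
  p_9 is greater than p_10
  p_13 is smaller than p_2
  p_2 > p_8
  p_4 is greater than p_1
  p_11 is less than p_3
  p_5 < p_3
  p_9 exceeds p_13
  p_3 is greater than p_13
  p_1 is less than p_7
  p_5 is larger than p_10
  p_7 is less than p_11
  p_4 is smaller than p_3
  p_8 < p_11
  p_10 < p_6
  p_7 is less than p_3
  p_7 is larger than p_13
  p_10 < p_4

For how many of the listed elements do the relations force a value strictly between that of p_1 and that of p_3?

The relations place p_1 below p_3. An element lies strictly between them when it is forced above p_1 and also forced below p_3.
Above p_1: {p_7, p_11, p_4}. Below p_3: {p_8, p_10, p_13, p_5, p_7, p_11, p_4}.
Intersection: {p_7, p_11, p_4} — 3.

3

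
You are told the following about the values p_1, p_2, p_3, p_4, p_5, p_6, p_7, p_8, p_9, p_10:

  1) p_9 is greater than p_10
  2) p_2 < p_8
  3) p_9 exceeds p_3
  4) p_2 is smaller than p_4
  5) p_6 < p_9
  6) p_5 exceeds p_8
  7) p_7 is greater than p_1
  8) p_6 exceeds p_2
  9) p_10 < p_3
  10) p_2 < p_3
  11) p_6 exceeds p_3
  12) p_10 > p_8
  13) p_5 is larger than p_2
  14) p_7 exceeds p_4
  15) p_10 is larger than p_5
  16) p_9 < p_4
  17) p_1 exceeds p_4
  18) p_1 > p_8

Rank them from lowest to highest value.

p_2 < p_8 < p_5 < p_10 < p_3 < p_6 < p_9 < p_4 < p_1 < p_7

Each adjacent pair is fixed by a given relation: p_2 < p_8; p_8 < p_5; p_5 < p_10; p_10 < p_3; p_3 < p_6; p_6 < p_9; p_9 < p_4; p_4 < p_1; p_1 < p_7. Chaining them end to end gives the full order.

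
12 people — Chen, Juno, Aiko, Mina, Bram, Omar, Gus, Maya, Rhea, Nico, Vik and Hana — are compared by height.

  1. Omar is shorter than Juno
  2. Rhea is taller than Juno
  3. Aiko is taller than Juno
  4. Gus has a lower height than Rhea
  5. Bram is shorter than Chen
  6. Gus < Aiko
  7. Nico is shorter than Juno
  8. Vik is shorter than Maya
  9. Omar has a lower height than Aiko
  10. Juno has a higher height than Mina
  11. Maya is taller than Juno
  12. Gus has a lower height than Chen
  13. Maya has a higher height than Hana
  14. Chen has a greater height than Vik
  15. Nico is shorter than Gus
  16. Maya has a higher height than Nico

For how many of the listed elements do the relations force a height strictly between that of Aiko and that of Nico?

2

The relations place Nico below Aiko. An element lies strictly between them when it is forced above Nico and also forced below Aiko.
Above Nico: {Gus, Juno, Maya, Rhea, Chen}. Below Aiko: {Gus, Omar, Mina, Juno}.
Intersection: {Gus, Juno} — 2.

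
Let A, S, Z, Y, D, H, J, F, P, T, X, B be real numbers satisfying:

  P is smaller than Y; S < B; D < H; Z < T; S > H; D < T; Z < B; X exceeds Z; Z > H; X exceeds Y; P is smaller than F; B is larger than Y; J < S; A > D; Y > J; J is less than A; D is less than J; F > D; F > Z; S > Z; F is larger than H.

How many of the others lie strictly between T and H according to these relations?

1

Chaining upward from H reaches: Z, S, X, B, F.
Chaining downward from T reaches: D, Z.
Strictly between H and T are those in both lists: Z — 1 element.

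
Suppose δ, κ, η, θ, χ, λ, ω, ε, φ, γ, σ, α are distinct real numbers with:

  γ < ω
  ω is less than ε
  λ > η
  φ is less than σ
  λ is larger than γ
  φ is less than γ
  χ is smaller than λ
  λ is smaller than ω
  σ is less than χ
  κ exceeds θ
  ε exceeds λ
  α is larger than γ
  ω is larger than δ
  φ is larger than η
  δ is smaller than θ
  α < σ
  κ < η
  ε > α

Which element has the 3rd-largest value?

λ

Piecing the relations together gives one ordering: δ < θ < κ < η < φ < γ < α < σ < χ < λ < ω < ε.
Counting 3 from the largest end gives λ.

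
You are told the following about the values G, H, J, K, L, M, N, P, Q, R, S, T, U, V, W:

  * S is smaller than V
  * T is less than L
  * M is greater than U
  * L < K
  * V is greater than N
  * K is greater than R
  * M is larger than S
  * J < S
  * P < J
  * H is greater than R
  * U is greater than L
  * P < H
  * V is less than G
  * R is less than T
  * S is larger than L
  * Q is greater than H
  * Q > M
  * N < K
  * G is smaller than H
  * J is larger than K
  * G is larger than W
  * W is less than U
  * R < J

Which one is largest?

P is not greatest since P < H; R is not greatest since R < J; N is not greatest since N < K; T is not greatest since T < L; L is not greatest since L < U; K is not greatest since K < J; J is not greatest since J < S; S is not greatest since S < V; W is not greatest since W < U; U is not greatest since U < M; V is not greatest since V < G; G is not greatest since G < H; M is not greatest since M < Q; H is not greatest since H < Q.
Only Q has nothing above it, so Q is the largest.

Q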